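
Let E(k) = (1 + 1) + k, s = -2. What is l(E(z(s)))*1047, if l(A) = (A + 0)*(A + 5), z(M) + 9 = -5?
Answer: 87948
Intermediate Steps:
z(M) = -14 (z(M) = -9 - 5 = -14)
E(k) = 2 + k
l(A) = A*(5 + A)
l(E(z(s)))*1047 = ((2 - 14)*(5 + (2 - 14)))*1047 = -12*(5 - 12)*1047 = -12*(-7)*1047 = 84*1047 = 87948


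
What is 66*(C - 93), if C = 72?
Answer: -1386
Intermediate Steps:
66*(C - 93) = 66*(72 - 93) = 66*(-21) = -1386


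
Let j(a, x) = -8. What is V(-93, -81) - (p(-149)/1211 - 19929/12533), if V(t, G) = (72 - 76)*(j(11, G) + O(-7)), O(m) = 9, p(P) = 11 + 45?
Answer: -5325383/2168209 ≈ -2.4561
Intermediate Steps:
p(P) = 56
V(t, G) = -4 (V(t, G) = (72 - 76)*(-8 + 9) = -4*1 = -4)
V(-93, -81) - (p(-149)/1211 - 19929/12533) = -4 - (56/1211 - 19929/12533) = -4 - (56*(1/1211) - 19929*1/12533) = -4 - (8/173 - 19929/12533) = -4 - 1*(-3347453/2168209) = -4 + 3347453/2168209 = -5325383/2168209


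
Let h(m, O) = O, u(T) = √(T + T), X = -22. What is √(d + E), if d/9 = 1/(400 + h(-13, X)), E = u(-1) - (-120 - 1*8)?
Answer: √(225834 + 1764*I*√2)/42 ≈ 11.315 + 0.062493*I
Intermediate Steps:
u(T) = √2*√T (u(T) = √(2*T) = √2*√T)
E = 128 + I*√2 (E = √2*√(-1) - (-120 - 1*8) = √2*I - (-120 - 8) = I*√2 - 1*(-128) = I*√2 + 128 = 128 + I*√2 ≈ 128.0 + 1.4142*I)
d = 1/42 (d = 9/(400 - 22) = 9/378 = 9*(1/378) = 1/42 ≈ 0.023810)
√(d + E) = √(1/42 + (128 + I*√2)) = √(5377/42 + I*√2)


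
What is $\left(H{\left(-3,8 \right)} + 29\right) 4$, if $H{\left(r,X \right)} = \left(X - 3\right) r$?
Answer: $56$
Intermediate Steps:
$H{\left(r,X \right)} = r \left(-3 + X\right)$ ($H{\left(r,X \right)} = \left(-3 + X\right) r = r \left(-3 + X\right)$)
$\left(H{\left(-3,8 \right)} + 29\right) 4 = \left(- 3 \left(-3 + 8\right) + 29\right) 4 = \left(\left(-3\right) 5 + 29\right) 4 = \left(-15 + 29\right) 4 = 14 \cdot 4 = 56$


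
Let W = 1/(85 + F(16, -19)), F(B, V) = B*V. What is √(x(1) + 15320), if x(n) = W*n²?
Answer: 7*√14995149/219 ≈ 123.77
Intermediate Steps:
W = -1/219 (W = 1/(85 + 16*(-19)) = 1/(85 - 304) = 1/(-219) = -1/219 ≈ -0.0045662)
x(n) = -n²/219
√(x(1) + 15320) = √(-1/219*1² + 15320) = √(-1/219*1 + 15320) = √(-1/219 + 15320) = √(3355079/219) = 7*√14995149/219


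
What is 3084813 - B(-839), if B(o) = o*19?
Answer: 3100754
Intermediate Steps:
B(o) = 19*o
3084813 - B(-839) = 3084813 - 19*(-839) = 3084813 - 1*(-15941) = 3084813 + 15941 = 3100754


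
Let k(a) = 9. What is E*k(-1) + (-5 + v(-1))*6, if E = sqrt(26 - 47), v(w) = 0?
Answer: -30 + 9*I*sqrt(21) ≈ -30.0 + 41.243*I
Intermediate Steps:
E = I*sqrt(21) (E = sqrt(-21) = I*sqrt(21) ≈ 4.5826*I)
E*k(-1) + (-5 + v(-1))*6 = (I*sqrt(21))*9 + (-5 + 0)*6 = 9*I*sqrt(21) - 5*6 = 9*I*sqrt(21) - 30 = -30 + 9*I*sqrt(21)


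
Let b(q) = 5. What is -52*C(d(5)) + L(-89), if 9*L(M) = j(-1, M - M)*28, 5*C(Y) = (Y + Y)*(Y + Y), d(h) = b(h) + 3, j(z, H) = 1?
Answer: -119668/45 ≈ -2659.3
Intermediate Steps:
d(h) = 8 (d(h) = 5 + 3 = 8)
C(Y) = 4*Y**2/5 (C(Y) = ((Y + Y)*(Y + Y))/5 = ((2*Y)*(2*Y))/5 = (4*Y**2)/5 = 4*Y**2/5)
L(M) = 28/9 (L(M) = (1*28)/9 = (1/9)*28 = 28/9)
-52*C(d(5)) + L(-89) = -208*8**2/5 + 28/9 = -208*64/5 + 28/9 = -52*256/5 + 28/9 = -13312/5 + 28/9 = -119668/45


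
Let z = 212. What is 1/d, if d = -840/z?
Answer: -53/210 ≈ -0.25238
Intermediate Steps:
d = -210/53 (d = -840/212 = -840*1/212 = -210/53 ≈ -3.9623)
1/d = 1/(-210/53) = -53/210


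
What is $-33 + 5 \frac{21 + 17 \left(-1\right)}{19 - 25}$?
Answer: $- \frac{109}{3} \approx -36.333$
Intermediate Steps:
$-33 + 5 \frac{21 + 17 \left(-1\right)}{19 - 25} = -33 + 5 \frac{21 - 17}{-6} = -33 + 5 \cdot 4 \left(- \frac{1}{6}\right) = -33 + 5 \left(- \frac{2}{3}\right) = -33 - \frac{10}{3} = - \frac{109}{3}$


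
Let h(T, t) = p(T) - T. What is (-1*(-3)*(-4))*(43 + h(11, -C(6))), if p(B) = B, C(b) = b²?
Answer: -516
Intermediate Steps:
h(T, t) = 0 (h(T, t) = T - T = 0)
(-1*(-3)*(-4))*(43 + h(11, -C(6))) = (-1*(-3)*(-4))*(43 + 0) = (3*(-4))*43 = -12*43 = -516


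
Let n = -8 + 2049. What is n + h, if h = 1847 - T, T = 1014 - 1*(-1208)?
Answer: 1666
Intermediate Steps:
T = 2222 (T = 1014 + 1208 = 2222)
n = 2041
h = -375 (h = 1847 - 1*2222 = 1847 - 2222 = -375)
n + h = 2041 - 375 = 1666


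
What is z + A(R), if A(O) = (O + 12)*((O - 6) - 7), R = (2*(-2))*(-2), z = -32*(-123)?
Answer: 3836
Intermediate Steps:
z = 3936
R = 8 (R = -4*(-2) = 8)
A(O) = (-13 + O)*(12 + O) (A(O) = (12 + O)*((-6 + O) - 7) = (12 + O)*(-13 + O) = (-13 + O)*(12 + O))
z + A(R) = 3936 + (-156 + 8² - 1*8) = 3936 + (-156 + 64 - 8) = 3936 - 100 = 3836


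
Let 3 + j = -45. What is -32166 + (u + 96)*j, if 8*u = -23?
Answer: -36636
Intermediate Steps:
u = -23/8 (u = (⅛)*(-23) = -23/8 ≈ -2.8750)
j = -48 (j = -3 - 45 = -48)
-32166 + (u + 96)*j = -32166 + (-23/8 + 96)*(-48) = -32166 + (745/8)*(-48) = -32166 - 4470 = -36636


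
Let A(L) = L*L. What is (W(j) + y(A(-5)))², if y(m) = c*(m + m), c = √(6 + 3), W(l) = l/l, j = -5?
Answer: 22801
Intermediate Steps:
W(l) = 1
c = 3 (c = √9 = 3)
A(L) = L²
y(m) = 6*m (y(m) = 3*(m + m) = 3*(2*m) = 6*m)
(W(j) + y(A(-5)))² = (1 + 6*(-5)²)² = (1 + 6*25)² = (1 + 150)² = 151² = 22801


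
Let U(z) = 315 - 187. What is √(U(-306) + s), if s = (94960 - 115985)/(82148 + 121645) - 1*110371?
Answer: 2*I*√1144642753435533/203793 ≈ 332.03*I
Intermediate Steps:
U(z) = 128
s = -22492858228/203793 (s = -21025/203793 - 110371 = -22492858228/203793 ≈ -1.1037e+5)
√(U(-306) + s) = √(128 - 22492858228/203793) = √(-22466772724/203793) = 2*I*√1144642753435533/203793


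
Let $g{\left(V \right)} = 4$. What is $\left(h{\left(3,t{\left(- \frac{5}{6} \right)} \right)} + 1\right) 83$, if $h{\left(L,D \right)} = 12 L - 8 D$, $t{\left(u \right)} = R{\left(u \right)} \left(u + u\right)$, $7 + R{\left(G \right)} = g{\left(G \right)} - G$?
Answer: $\frac{6059}{9} \approx 673.22$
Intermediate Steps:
$R{\left(G \right)} = -3 - G$ ($R{\left(G \right)} = -7 - \left(-4 + G\right) = -3 - G$)
$t{\left(u \right)} = 2 u \left(-3 - u\right)$ ($t{\left(u \right)} = \left(-3 - u\right) \left(u + u\right) = \left(-3 - u\right) 2 u = 2 u \left(-3 - u\right)$)
$h{\left(L,D \right)} = - 8 D + 12 L$
$\left(h{\left(3,t{\left(- \frac{5}{6} \right)} \right)} + 1\right) 83 = \left(\left(- 8 \left(- 2 \left(- \frac{5}{6}\right) \left(3 - \frac{5}{6}\right)\right) + 12 \cdot 3\right) + 1\right) 83 = \left(\left(- 8 \left(- 2 \left(\left(-5\right) \frac{1}{6}\right) \left(3 - \frac{5}{6}\right)\right) + 36\right) + 1\right) 83 = \left(\left(- 8 \left(\left(-2\right) \left(- \frac{5}{6}\right) \left(3 - \frac{5}{6}\right)\right) + 36\right) + 1\right) 83 = \left(\left(- 8 \left(\left(-2\right) \left(- \frac{5}{6}\right) \frac{13}{6}\right) + 36\right) + 1\right) 83 = \left(\left(\left(-8\right) \frac{65}{18} + 36\right) + 1\right) 83 = \left(\left(- \frac{260}{9} + 36\right) + 1\right) 83 = \left(\frac{64}{9} + 1\right) 83 = \frac{73}{9} \cdot 83 = \frac{6059}{9}$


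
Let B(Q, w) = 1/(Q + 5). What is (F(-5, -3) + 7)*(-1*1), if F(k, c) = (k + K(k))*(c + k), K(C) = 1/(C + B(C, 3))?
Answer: -47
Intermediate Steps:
B(Q, w) = 1/(5 + Q)
K(C) = 1/(C + 1/(5 + C))
F(k, c) = (c + k)*(k + (5 + k)/(1 + k*(5 + k))) (F(k, c) = (k + (5 + k)/(1 + k*(5 + k)))*(c + k) = (c + k)*(k + (5 + k)/(1 + k*(5 + k))))
(F(-5, -3) + 7)*(-1*1) = ((-3*(5 - 5) - 5*(5 - 5) - 5*(1 - 5*(5 - 5))*(-3 - 5))/(1 - 5*(5 - 5)) + 7)*(-1*1) = ((-3*0 - 5*0 - 5*(1 - 5*0)*(-8))/(1 - 5*0) + 7)*(-1) = ((0 + 0 - 5*(1 + 0)*(-8))/(1 + 0) + 7)*(-1) = ((0 + 0 - 5*1*(-8))/1 + 7)*(-1) = (1*(0 + 0 + 40) + 7)*(-1) = (1*40 + 7)*(-1) = (40 + 7)*(-1) = 47*(-1) = -47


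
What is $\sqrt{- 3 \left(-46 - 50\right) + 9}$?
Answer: $3 \sqrt{33} \approx 17.234$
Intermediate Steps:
$\sqrt{- 3 \left(-46 - 50\right) + 9} = \sqrt{\left(-3\right) \left(-96\right) + 9} = \sqrt{288 + 9} = \sqrt{297} = 3 \sqrt{33}$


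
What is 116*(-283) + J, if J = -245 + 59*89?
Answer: -27822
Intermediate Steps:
J = 5006 (J = -245 + 5251 = 5006)
116*(-283) + J = 116*(-283) + 5006 = -32828 + 5006 = -27822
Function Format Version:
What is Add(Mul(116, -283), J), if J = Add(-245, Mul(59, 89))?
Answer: -27822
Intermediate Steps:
J = 5006 (J = Add(-245, 5251) = 5006)
Add(Mul(116, -283), J) = Add(Mul(116, -283), 5006) = Add(-32828, 5006) = -27822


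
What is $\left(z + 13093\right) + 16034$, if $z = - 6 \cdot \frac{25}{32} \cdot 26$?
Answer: $\frac{232041}{8} \approx 29005.0$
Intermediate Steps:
$z = - \frac{975}{8}$ ($z = - 6 \cdot 25 \cdot \frac{1}{32} \cdot 26 = \left(-6\right) \frac{25}{32} \cdot 26 = \left(- \frac{75}{16}\right) 26 = - \frac{975}{8} \approx -121.88$)
$\left(z + 13093\right) + 16034 = \left(- \frac{975}{8} + 13093\right) + 16034 = \frac{103769}{8} + 16034 = \frac{232041}{8}$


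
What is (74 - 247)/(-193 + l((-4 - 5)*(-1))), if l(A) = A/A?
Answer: 173/192 ≈ 0.90104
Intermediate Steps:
l(A) = 1
(74 - 247)/(-193 + l((-4 - 5)*(-1))) = (74 - 247)/(-193 + 1) = -173/(-192) = -173*(-1/192) = 173/192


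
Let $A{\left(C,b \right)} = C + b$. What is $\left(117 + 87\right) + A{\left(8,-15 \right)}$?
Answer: $197$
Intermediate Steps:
$\left(117 + 87\right) + A{\left(8,-15 \right)} = \left(117 + 87\right) + \left(8 - 15\right) = 204 - 7 = 197$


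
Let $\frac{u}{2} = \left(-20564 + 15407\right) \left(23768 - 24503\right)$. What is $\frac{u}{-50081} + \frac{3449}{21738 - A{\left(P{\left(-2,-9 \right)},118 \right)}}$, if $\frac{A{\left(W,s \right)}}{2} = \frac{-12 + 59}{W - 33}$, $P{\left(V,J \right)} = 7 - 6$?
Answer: $- \frac{2634252035546}{17420926255} \approx -151.21$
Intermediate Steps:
$u = 7580790$ ($u = 2 \left(-20564 + 15407\right) \left(23768 - 24503\right) = 2 \left(\left(-5157\right) \left(-735\right)\right) = 2 \cdot 3790395 = 7580790$)
$P{\left(V,J \right)} = 1$
$A{\left(W,s \right)} = \frac{94}{-33 + W}$ ($A{\left(W,s \right)} = 2 \frac{-12 + 59}{W - 33} = 2 \frac{47}{-33 + W} = \frac{94}{-33 + W}$)
$\frac{u}{-50081} + \frac{3449}{21738 - A{\left(P{\left(-2,-9 \right)},118 \right)}} = \frac{7580790}{-50081} + \frac{3449}{21738 - \frac{94}{-33 + 1}} = 7580790 \left(- \frac{1}{50081}\right) + \frac{3449}{21738 - \frac{94}{-32}} = - \frac{7580790}{50081} + \frac{3449}{21738 - 94 \left(- \frac{1}{32}\right)} = - \frac{7580790}{50081} + \frac{3449}{21738 - - \frac{47}{16}} = - \frac{7580790}{50081} + \frac{3449}{21738 + \frac{47}{16}} = - \frac{7580790}{50081} + \frac{3449}{\frac{347855}{16}} = - \frac{7580790}{50081} + 3449 \cdot \frac{16}{347855} = - \frac{7580790}{50081} + \frac{55184}{347855} = - \frac{2634252035546}{17420926255}$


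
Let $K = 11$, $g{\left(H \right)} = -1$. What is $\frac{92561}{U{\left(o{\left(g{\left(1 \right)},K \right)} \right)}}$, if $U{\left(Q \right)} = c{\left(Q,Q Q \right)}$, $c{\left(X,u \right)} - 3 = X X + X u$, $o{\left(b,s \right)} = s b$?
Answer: $- \frac{92561}{1207} \approx -76.687$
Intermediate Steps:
$o{\left(b,s \right)} = b s$
$c{\left(X,u \right)} = 3 + X^{2} + X u$ ($c{\left(X,u \right)} = 3 + \left(X X + X u\right) = 3 + \left(X^{2} + X u\right) = 3 + X^{2} + X u$)
$U{\left(Q \right)} = 3 + Q^{2} + Q^{3}$ ($U{\left(Q \right)} = 3 + Q^{2} + Q Q Q = 3 + Q^{2} + Q Q^{2} = 3 + Q^{2} + Q^{3}$)
$\frac{92561}{U{\left(o{\left(g{\left(1 \right)},K \right)} \right)}} = \frac{92561}{3 + \left(\left(-1\right) 11\right)^{2} + \left(\left(-1\right) 11\right)^{3}} = \frac{92561}{3 + \left(-11\right)^{2} + \left(-11\right)^{3}} = \frac{92561}{3 + 121 - 1331} = \frac{92561}{-1207} = 92561 \left(- \frac{1}{1207}\right) = - \frac{92561}{1207}$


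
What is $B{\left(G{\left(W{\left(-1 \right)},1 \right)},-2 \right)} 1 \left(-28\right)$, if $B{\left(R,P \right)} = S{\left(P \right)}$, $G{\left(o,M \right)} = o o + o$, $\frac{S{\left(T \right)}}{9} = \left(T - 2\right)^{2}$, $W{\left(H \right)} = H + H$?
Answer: $-4032$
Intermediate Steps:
$W{\left(H \right)} = 2 H$
$S{\left(T \right)} = 9 \left(-2 + T\right)^{2}$ ($S{\left(T \right)} = 9 \left(T - 2\right)^{2} = 9 \left(-2 + T\right)^{2}$)
$G{\left(o,M \right)} = o + o^{2}$ ($G{\left(o,M \right)} = o^{2} + o = o + o^{2}$)
$B{\left(R,P \right)} = 9 \left(-2 + P\right)^{2}$
$B{\left(G{\left(W{\left(-1 \right)},1 \right)},-2 \right)} 1 \left(-28\right) = 9 \left(-2 - 2\right)^{2} \cdot 1 \left(-28\right) = 9 \left(-4\right)^{2} \cdot 1 \left(-28\right) = 9 \cdot 16 \cdot 1 \left(-28\right) = 144 \cdot 1 \left(-28\right) = 144 \left(-28\right) = -4032$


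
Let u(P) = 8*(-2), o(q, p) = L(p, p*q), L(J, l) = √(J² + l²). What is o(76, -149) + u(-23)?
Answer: -16 + 149*√5777 ≈ 11309.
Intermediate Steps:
o(q, p) = √(p² + p²*q²) (o(q, p) = √(p² + (p*q)²) = √(p² + p²*q²))
u(P) = -16
o(76, -149) + u(-23) = √((-149)²*(1 + 76²)) - 16 = √(22201*(1 + 5776)) - 16 = √(22201*5777) - 16 = √128255177 - 16 = 149*√5777 - 16 = -16 + 149*√5777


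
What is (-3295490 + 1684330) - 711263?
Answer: -2322423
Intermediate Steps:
(-3295490 + 1684330) - 711263 = -1611160 - 711263 = -2322423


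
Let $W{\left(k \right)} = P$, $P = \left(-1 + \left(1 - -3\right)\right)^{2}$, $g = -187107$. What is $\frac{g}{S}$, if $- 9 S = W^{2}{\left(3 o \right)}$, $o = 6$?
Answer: $\frac{62369}{3} \approx 20790.0$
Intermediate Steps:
$P = 9$ ($P = \left(-1 + \left(1 + 3\right)\right)^{2} = \left(-1 + 4\right)^{2} = 3^{2} = 9$)
$W{\left(k \right)} = 9$
$S = -9$ ($S = - \frac{9^{2}}{9} = \left(- \frac{1}{9}\right) 81 = -9$)
$\frac{g}{S} = - \frac{187107}{-9} = \left(-187107\right) \left(- \frac{1}{9}\right) = \frac{62369}{3}$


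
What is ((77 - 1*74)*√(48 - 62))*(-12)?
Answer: -36*I*√14 ≈ -134.7*I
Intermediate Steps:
((77 - 1*74)*√(48 - 62))*(-12) = ((77 - 74)*√(-14))*(-12) = (3*(I*√14))*(-12) = (3*I*√14)*(-12) = -36*I*√14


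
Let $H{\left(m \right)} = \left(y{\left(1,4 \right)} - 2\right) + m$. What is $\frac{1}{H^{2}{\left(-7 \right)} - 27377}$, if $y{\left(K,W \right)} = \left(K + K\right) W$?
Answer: $- \frac{1}{27376} \approx -3.6528 \cdot 10^{-5}$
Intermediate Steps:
$y{\left(K,W \right)} = 2 K W$
$H{\left(m \right)} = 6 + m$ ($H{\left(m \right)} = \left(2 \cdot 1 \cdot 4 - 2\right) + m = \left(8 - 2\right) + m = 6 + m$)
$\frac{1}{H^{2}{\left(-7 \right)} - 27377} = \frac{1}{\left(6 - 7\right)^{2} - 27377} = \frac{1}{\left(-1\right)^{2} - 27377} = \frac{1}{1 - 27377} = \frac{1}{-27376} = - \frac{1}{27376}$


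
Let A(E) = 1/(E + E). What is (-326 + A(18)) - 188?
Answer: -18503/36 ≈ -513.97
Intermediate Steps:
A(E) = 1/(2*E)
(-326 + A(18)) - 188 = (-326 + (½)/18) - 188 = (-326 + (½)*(1/18)) - 188 = (-326 + 1/36) - 188 = -11735/36 - 188 = -18503/36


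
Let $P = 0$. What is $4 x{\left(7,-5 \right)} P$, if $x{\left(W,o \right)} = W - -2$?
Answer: $0$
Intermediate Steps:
$x{\left(W,o \right)} = 2 + W$ ($x{\left(W,o \right)} = W + 2 = 2 + W$)
$4 x{\left(7,-5 \right)} P = 4 \left(2 + 7\right) 0 = 4 \cdot 9 \cdot 0 = 36 \cdot 0 = 0$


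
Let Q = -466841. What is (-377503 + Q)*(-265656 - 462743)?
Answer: 615019325256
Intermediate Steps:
(-377503 + Q)*(-265656 - 462743) = (-377503 - 466841)*(-265656 - 462743) = -844344*(-728399) = 615019325256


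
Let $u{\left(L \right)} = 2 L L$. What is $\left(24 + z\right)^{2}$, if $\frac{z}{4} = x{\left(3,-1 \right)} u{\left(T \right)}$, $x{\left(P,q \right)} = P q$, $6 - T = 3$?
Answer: $36864$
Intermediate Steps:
$T = 3$ ($T = 6 - 3 = 3$)
$u{\left(L \right)} = 2 L^{2}$
$z = -216$ ($z = 4 \cdot 3 \left(-1\right) 2 \cdot 3^{2} = 4 \left(- 3 \cdot 2 \cdot 9\right) = 4 \left(\left(-3\right) 18\right) = 4 \left(-54\right) = -216$)
$\left(24 + z\right)^{2} = \left(24 - 216\right)^{2} = \left(-192\right)^{2} = 36864$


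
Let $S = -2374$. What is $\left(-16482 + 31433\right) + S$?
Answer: $12577$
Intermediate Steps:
$\left(-16482 + 31433\right) + S = \left(-16482 + 31433\right) - 2374 = 14951 - 2374 = 12577$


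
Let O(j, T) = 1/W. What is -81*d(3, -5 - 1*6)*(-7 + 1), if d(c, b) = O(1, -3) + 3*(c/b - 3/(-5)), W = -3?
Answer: 17334/55 ≈ 315.16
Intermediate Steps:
O(j, T) = -⅓ (O(j, T) = 1/(-3) = -⅓)
d(c, b) = 22/15 + 3*c/b (d(c, b) = -⅓ + 3*(c/b - 3/(-5)) = -⅓ + 3*(c/b - 3*(-⅕)) = -⅓ + 3*(c/b + ⅗) = -⅓ + 3*(⅗ + c/b) = -⅓ + (9/5 + 3*c/b) = 22/15 + 3*c/b)
-81*d(3, -5 - 1*6)*(-7 + 1) = -81*(22/15 + 3*3/(-5 - 1*6))*(-7 + 1) = -81*(22/15 + 3*3/(-5 - 6))*(-6) = -81*(22/15 + 3*3/(-11))*(-6) = -81*(22/15 + 3*3*(-1/11))*(-6) = -81*(22/15 - 9/11)*(-6) = -2889*(-6)/55 = -81*(-214/55) = 17334/55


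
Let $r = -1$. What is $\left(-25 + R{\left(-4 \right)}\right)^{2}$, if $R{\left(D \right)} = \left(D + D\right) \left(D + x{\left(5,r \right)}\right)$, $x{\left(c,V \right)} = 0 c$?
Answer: $49$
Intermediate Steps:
$x{\left(c,V \right)} = 0$
$R{\left(D \right)} = 2 D^{2}$ ($R{\left(D \right)} = \left(D + D\right) \left(D + 0\right) = 2 D D = 2 D^{2}$)
$\left(-25 + R{\left(-4 \right)}\right)^{2} = \left(-25 + 2 \left(-4\right)^{2}\right)^{2} = \left(-25 + 2 \cdot 16\right)^{2} = \left(-25 + 32\right)^{2} = 7^{2} = 49$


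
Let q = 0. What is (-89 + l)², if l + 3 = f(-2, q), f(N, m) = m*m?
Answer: 8464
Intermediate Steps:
f(N, m) = m²
l = -3 (l = -3 + 0² = -3 + 0 = -3)
(-89 + l)² = (-89 - 3)² = (-92)² = 8464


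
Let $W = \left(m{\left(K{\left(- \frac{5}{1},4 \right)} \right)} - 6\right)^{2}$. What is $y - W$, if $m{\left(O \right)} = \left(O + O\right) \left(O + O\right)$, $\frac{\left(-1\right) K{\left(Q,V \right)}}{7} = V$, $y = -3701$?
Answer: $-9800601$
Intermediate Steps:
$K{\left(Q,V \right)} = - 7 V$
$m{\left(O \right)} = 4 O^{2}$ ($m{\left(O \right)} = 2 O 2 O = 4 O^{2}$)
$W = 9796900$ ($W = \left(4 \left(\left(-7\right) 4\right)^{2} - 6\right)^{2} = \left(4 \left(-28\right)^{2} - 6\right)^{2} = \left(4 \cdot 784 - 6\right)^{2} = \left(3136 - 6\right)^{2} = 3130^{2} = 9796900$)
$y - W = -3701 - 9796900 = -9800601$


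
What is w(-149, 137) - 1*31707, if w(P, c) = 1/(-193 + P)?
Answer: -10843795/342 ≈ -31707.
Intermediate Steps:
w(-149, 137) - 1*31707 = 1/(-193 - 149) - 1*31707 = 1/(-342) - 31707 = -1/342 - 31707 = -10843795/342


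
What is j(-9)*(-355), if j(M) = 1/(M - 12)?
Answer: 355/21 ≈ 16.905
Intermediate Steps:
j(M) = 1/(-12 + M)
j(-9)*(-355) = -355/(-12 - 9) = -355/(-21) = -1/21*(-355) = 355/21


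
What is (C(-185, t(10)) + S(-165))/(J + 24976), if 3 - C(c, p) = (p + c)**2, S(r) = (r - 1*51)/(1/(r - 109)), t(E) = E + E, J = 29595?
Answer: 31962/54571 ≈ 0.58570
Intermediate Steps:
t(E) = 2*E
S(r) = (-109 + r)*(-51 + r) (S(r) = (r - 51)/(1/(-109 + r)) = (-51 + r)*(-109 + r) = (-109 + r)*(-51 + r))
C(c, p) = 3 - (c + p)**2 (C(c, p) = 3 - (p + c)**2 = 3 - (c + p)**2)
(C(-185, t(10)) + S(-165))/(J + 24976) = ((3 - (-185 + 2*10)**2) + (5559 + (-165)**2 - 160*(-165)))/(29595 + 24976) = ((3 - (-185 + 20)**2) + (5559 + 27225 + 26400))/54571 = ((3 - 1*(-165)**2) + 59184)*(1/54571) = ((3 - 1*27225) + 59184)*(1/54571) = ((3 - 27225) + 59184)*(1/54571) = (-27222 + 59184)*(1/54571) = 31962*(1/54571) = 31962/54571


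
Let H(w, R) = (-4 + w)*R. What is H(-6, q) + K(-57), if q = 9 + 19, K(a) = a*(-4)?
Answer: -52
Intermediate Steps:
K(a) = -4*a
q = 28
H(w, R) = R*(-4 + w)
H(-6, q) + K(-57) = 28*(-4 - 6) - 4*(-57) = 28*(-10) + 228 = -280 + 228 = -52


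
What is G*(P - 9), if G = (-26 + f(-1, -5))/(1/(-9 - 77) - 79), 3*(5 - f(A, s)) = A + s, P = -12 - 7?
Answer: -45752/6795 ≈ -6.7332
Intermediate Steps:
P = -19
f(A, s) = 5 - A/3 - s/3 (f(A, s) = 5 - (A + s)/3 = 5 + (-A/3 - s/3) = 5 - A/3 - s/3)
G = 1634/6795 (G = (-26 + (5 - ⅓*(-1) - ⅓*(-5)))/(1/(-9 - 77) - 79) = (-26 + (5 + ⅓ + 5/3))/(1/(-86) - 79) = (-26 + 7)/(-1/86 - 79) = -19/(-6795/86) = -19*(-86/6795) = 1634/6795 ≈ 0.24047)
G*(P - 9) = 1634*(-19 - 9)/6795 = (1634/6795)*(-28) = -45752/6795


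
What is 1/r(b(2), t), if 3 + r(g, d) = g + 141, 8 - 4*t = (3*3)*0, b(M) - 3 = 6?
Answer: 1/147 ≈ 0.0068027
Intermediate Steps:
b(M) = 9 (b(M) = 3 + 6 = 9)
t = 2 (t = 2 - 3*3*0/4 = 2 - 9*0/4 = 2 - ¼*0 = 2 + 0 = 2)
r(g, d) = 138 + g (r(g, d) = -3 + (g + 141) = -3 + (141 + g) = 138 + g)
1/r(b(2), t) = 1/(138 + 9) = 1/147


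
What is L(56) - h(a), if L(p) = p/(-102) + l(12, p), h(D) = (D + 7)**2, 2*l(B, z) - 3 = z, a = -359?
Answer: -12635255/102 ≈ -1.2388e+5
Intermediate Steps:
l(B, z) = 3/2 + z/2
h(D) = (7 + D)**2
L(p) = 3/2 + 25*p/51 (L(p) = p/(-102) + (3/2 + p/2) = p*(-1/102) + (3/2 + p/2) = -p/102 + (3/2 + p/2) = 3/2 + 25*p/51)
L(56) - h(a) = (3/2 + (25/51)*56) - (7 - 359)**2 = (3/2 + 1400/51) - 1*(-352)**2 = 2953/102 - 1*123904 = 2953/102 - 123904 = -12635255/102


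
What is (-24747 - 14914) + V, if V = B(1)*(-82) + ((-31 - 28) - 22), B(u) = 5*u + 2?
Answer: -40316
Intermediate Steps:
B(u) = 2 + 5*u
V = -655 (V = (2 + 5*1)*(-82) + ((-31 - 28) - 22) = (2 + 5)*(-82) + (-59 - 22) = 7*(-82) - 81 = -574 - 81 = -655)
(-24747 - 14914) + V = (-24747 - 14914) - 655 = -39661 - 655 = -40316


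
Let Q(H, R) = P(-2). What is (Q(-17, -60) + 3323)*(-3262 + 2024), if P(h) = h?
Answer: -4111398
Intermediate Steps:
Q(H, R) = -2
(Q(-17, -60) + 3323)*(-3262 + 2024) = (-2 + 3323)*(-3262 + 2024) = 3321*(-1238) = -4111398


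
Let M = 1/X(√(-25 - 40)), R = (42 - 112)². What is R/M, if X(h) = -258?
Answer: -1264200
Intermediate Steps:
R = 4900 (R = (-70)² = 4900)
M = -1/258 (M = 1/(-258) = -1/258 ≈ -0.0038760)
R/M = 4900/(-1/258) = 4900*(-258) = -1264200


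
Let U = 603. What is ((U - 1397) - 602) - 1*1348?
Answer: -2744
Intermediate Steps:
((U - 1397) - 602) - 1*1348 = ((603 - 1397) - 602) - 1*1348 = (-794 - 602) - 1348 = -1396 - 1348 = -2744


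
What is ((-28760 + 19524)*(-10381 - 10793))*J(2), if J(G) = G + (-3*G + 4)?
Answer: 0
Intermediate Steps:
J(G) = 4 - 2*G (J(G) = G + (4 - 3*G) = 4 - 2*G)
((-28760 + 19524)*(-10381 - 10793))*J(2) = ((-28760 + 19524)*(-10381 - 10793))*(4 - 2*2) = (-9236*(-21174))*(4 - 4) = 195563064*0 = 0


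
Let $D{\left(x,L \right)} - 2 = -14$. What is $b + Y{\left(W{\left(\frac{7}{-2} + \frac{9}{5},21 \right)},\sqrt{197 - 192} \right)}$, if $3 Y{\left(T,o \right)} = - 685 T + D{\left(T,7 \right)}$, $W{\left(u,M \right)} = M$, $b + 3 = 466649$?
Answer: $461847$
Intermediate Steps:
$D{\left(x,L \right)} = -12$ ($D{\left(x,L \right)} = 2 - 14 = -12$)
$b = 466646$ ($b = -3 + 466649 = 466646$)
$Y{\left(T,o \right)} = -4 - \frac{685 T}{3}$ ($Y{\left(T,o \right)} = \frac{- 685 T - 12}{3} = \frac{-12 - 685 T}{3} = -4 - \frac{685 T}{3}$)
$b + Y{\left(W{\left(\frac{7}{-2} + \frac{9}{5},21 \right)},\sqrt{197 - 192} \right)} = 466646 - 4799 = 461847$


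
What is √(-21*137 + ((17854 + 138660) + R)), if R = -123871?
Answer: 11*√246 ≈ 172.53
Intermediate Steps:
√(-21*137 + ((17854 + 138660) + R)) = √(-21*137 + ((17854 + 138660) - 123871)) = √(-2877 + (156514 - 123871)) = √(-2877 + 32643) = √29766 = 11*√246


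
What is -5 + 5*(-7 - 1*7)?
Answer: -75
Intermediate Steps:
-5 + 5*(-7 - 1*7) = -5 + 5*(-7 - 7) = -5 + 5*(-14) = -5 - 70 = -75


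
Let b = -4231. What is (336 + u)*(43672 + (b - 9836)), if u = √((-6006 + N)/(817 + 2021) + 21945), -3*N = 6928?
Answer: 9947280 + 118420*√2761356026/1419 ≈ 1.4333e+7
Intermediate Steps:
N = -6928/3 (N = -⅓*6928 = -6928/3 ≈ -2309.3)
u = 4*√2761356026/1419 (u = √((-6006 - 6928/3)/(817 + 2021) + 21945) = √(-24946/3/2838 + 21945) = √(-24946/3*1/2838 + 21945) = √(-12473/4257 + 21945) = √(93407392/4257) = 4*√2761356026/1419 ≈ 148.13)
(336 + u)*(43672 + (b - 9836)) = (336 + 4*√2761356026/1419)*(43672 + (-4231 - 9836)) = (336 + 4*√2761356026/1419)*(43672 - 14067) = (336 + 4*√2761356026/1419)*29605 = 9947280 + 118420*√2761356026/1419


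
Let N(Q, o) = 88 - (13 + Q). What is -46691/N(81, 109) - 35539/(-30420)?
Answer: 236758909/30420 ≈ 7783.0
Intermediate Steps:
N(Q, o) = 75 - Q (N(Q, o) = 88 + (-13 - Q) = 75 - Q)
-46691/N(81, 109) - 35539/(-30420) = -46691/(75 - 1*81) - 35539/(-30420) = -46691/(75 - 81) - 35539*(-1/30420) = -46691/(-6) + 35539/30420 = -46691*(-⅙) + 35539/30420 = 46691/6 + 35539/30420 = 236758909/30420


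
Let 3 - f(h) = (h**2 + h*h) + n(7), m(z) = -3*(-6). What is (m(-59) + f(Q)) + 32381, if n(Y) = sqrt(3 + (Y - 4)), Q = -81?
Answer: 19280 - sqrt(6) ≈ 19278.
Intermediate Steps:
m(z) = 18
n(Y) = sqrt(-1 + Y) (n(Y) = sqrt(3 + (-4 + Y)) = sqrt(-1 + Y))
f(h) = 3 - sqrt(6) - 2*h**2 (f(h) = 3 - ((h**2 + h*h) + sqrt(-1 + 7)) = 3 - ((h**2 + h**2) + sqrt(6)) = 3 - (2*h**2 + sqrt(6)) = 3 - (sqrt(6) + 2*h**2) = 3 + (-sqrt(6) - 2*h**2) = 3 - sqrt(6) - 2*h**2)
(m(-59) + f(Q)) + 32381 = (18 + (3 - sqrt(6) - 2*(-81)**2)) + 32381 = (18 + (3 - sqrt(6) - 2*6561)) + 32381 = (18 + (3 - sqrt(6) - 13122)) + 32381 = (18 + (-13119 - sqrt(6))) + 32381 = (-13101 - sqrt(6)) + 32381 = 19280 - sqrt(6)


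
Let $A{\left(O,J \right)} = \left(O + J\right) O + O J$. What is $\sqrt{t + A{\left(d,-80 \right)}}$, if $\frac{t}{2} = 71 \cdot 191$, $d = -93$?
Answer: $\sqrt{50651} \approx 225.06$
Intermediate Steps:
$t = 27122$ ($t = 2 \cdot 71 \cdot 191 = 2 \cdot 13561 = 27122$)
$A{\left(O,J \right)} = J O + O \left(J + O\right)$ ($A{\left(O,J \right)} = \left(J + O\right) O + J O = O \left(J + O\right) + J O = J O + O \left(J + O\right)$)
$\sqrt{t + A{\left(d,-80 \right)}} = \sqrt{27122 - 93 \left(-93 + 2 \left(-80\right)\right)} = \sqrt{27122 - 93 \left(-93 - 160\right)} = \sqrt{27122 - -23529} = \sqrt{27122 + 23529} = \sqrt{50651}$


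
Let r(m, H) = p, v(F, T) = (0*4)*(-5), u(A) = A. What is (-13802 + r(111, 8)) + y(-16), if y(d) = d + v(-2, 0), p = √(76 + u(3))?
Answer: -13818 + √79 ≈ -13809.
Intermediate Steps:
v(F, T) = 0 (v(F, T) = 0*(-5) = 0)
p = √79 (p = √(76 + 3) = √79 ≈ 8.8882)
y(d) = d (y(d) = d + 0 = d)
r(m, H) = √79
(-13802 + r(111, 8)) + y(-16) = (-13802 + √79) - 16 = -13818 + √79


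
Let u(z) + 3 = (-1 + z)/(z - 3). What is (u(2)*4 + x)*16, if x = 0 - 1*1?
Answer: -272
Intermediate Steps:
x = -1 (x = 0 - 1 = -1)
u(z) = -3 + (-1 + z)/(-3 + z) (u(z) = -3 + (-1 + z)/(z - 3) = -3 + (-1 + z)/(-3 + z))
(u(2)*4 + x)*16 = ((2*(4 - 1*2)/(-3 + 2))*4 - 1)*16 = ((2*(4 - 2)/(-1))*4 - 1)*16 = ((2*(-1)*2)*4 - 1)*16 = (-4*4 - 1)*16 = (-16 - 1)*16 = -17*16 = -272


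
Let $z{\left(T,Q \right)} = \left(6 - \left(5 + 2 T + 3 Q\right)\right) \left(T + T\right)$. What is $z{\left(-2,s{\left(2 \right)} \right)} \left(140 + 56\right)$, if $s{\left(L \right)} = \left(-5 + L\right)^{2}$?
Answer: $17248$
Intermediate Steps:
$z{\left(T,Q \right)} = 2 T \left(1 - 3 Q - 2 T\right)$ ($z{\left(T,Q \right)} = \left(6 - \left(5 + 2 T + 3 Q\right)\right) 2 T = \left(1 - 3 Q - 2 T\right) 2 T = 2 T \left(1 - 3 Q - 2 T\right)$)
$z{\left(-2,s{\left(2 \right)} \right)} \left(140 + 56\right) = 2 \left(-2\right) \left(1 - 3 \left(-5 + 2\right)^{2} - -4\right) \left(140 + 56\right) = 2 \left(-2\right) \left(1 - 3 \left(-3\right)^{2} + 4\right) 196 = 2 \left(-2\right) \left(1 - 27 + 4\right) 196 = 2 \left(-2\right) \left(-22\right) 196 = 88 \cdot 196 = 17248$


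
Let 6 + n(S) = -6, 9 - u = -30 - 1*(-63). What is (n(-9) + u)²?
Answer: 1296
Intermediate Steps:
u = -24 (u = 9 - (-30 - 1*(-63)) = 9 - (-30 + 63) = 9 - 1*33 = 9 - 33 = -24)
n(S) = -12 (n(S) = -6 - 6 = -12)
(n(-9) + u)² = (-12 - 24)² = (-36)² = 1296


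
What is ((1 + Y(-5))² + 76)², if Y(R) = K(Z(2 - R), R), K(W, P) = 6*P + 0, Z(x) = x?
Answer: 840889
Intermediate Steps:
K(W, P) = 6*P
Y(R) = 6*R
((1 + Y(-5))² + 76)² = ((1 + 6*(-5))² + 76)² = ((1 - 30)² + 76)² = ((-29)² + 76)² = (841 + 76)² = 917² = 840889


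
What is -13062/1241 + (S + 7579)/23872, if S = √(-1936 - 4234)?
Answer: -302410525/29625152 + I*√6170/23872 ≈ -10.208 + 0.0032904*I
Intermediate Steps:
S = I*√6170 (S = √(-6170) = I*√6170 ≈ 78.549*I)
-13062/1241 + (S + 7579)/23872 = -13062/1241 + (I*√6170 + 7579)/23872 = -13062*1/1241 + (7579 + I*√6170)*(1/23872) = -13062/1241 + (7579/23872 + I*√6170/23872) = -302410525/29625152 + I*√6170/23872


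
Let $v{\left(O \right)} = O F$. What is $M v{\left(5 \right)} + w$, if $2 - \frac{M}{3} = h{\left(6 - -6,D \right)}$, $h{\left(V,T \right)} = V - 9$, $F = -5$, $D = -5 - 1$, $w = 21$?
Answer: $96$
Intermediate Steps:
$D = -6$
$h{\left(V,T \right)} = -9 + V$
$M = -3$ ($M = 6 - 3 \left(-9 + \left(6 - -6\right)\right) = 6 - 3 \left(-9 + \left(6 + 6\right)\right) = 6 - 3 \left(-9 + 12\right) = 6 - 9 = -3$)
$v{\left(O \right)} = - 5 O$ ($v{\left(O \right)} = O \left(-5\right) = - 5 O$)
$M v{\left(5 \right)} + w = - 3 \left(\left(-5\right) 5\right) + 21 = \left(-3\right) \left(-25\right) + 21 = 75 + 21 = 96$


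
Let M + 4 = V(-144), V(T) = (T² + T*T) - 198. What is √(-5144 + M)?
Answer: 9*√446 ≈ 190.07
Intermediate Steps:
V(T) = -198 + 2*T² (V(T) = (T² + T²) - 198 = 2*T² - 198 = -198 + 2*T²)
M = 41270 (M = -4 + (-198 + 2*(-144)²) = -4 + (-198 + 2*20736) = -4 + (-198 + 41472) = -4 + 41274 = 41270)
√(-5144 + M) = √(-5144 + 41270) = √36126 = 9*√446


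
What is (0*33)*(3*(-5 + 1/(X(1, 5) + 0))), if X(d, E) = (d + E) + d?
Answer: 0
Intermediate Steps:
X(d, E) = E + 2*d (X(d, E) = (E + d) + d = E + 2*d)
(0*33)*(3*(-5 + 1/(X(1, 5) + 0))) = (0*33)*(3*(-5 + 1/((5 + 2*1) + 0))) = 0*(3*(-5 + 1/((5 + 2) + 0))) = 0*(3*(-5 + 1/(7 + 0))) = 0*(3*(-5 + 1/7)) = 0*(3*(-5 + ⅐)) = 0*(3*(-34/7)) = 0*(-102/7) = 0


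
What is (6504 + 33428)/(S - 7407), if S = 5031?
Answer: -9983/594 ≈ -16.806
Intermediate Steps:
(6504 + 33428)/(S - 7407) = (6504 + 33428)/(5031 - 7407) = 39932/(-2376) = 39932*(-1/2376) = -9983/594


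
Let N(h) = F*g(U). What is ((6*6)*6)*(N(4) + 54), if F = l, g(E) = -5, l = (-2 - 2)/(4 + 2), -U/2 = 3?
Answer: 12384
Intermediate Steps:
U = -6 (U = -2*3 = -6)
l = -⅔ (l = -4/6 = -4*⅙ = -⅔ ≈ -0.66667)
F = -⅔ ≈ -0.66667
N(h) = 10/3 (N(h) = -⅔*(-5) = 10/3)
((6*6)*6)*(N(4) + 54) = ((6*6)*6)*(10/3 + 54) = (36*6)*(172/3) = 216*(172/3) = 12384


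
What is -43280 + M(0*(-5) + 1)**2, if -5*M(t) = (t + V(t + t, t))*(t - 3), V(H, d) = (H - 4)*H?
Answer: -1081964/25 ≈ -43279.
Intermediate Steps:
V(H, d) = H*(-4 + H) (V(H, d) = (-4 + H)*H = H*(-4 + H))
M(t) = -(-3 + t)*(t + 2*t*(-4 + 2*t))/5 (M(t) = -(t + (t + t)*(-4 + (t + t)))*(t - 3)/5 = -(t + (2*t)*(-4 + 2*t))*(-3 + t)/5 = -(t + 2*t*(-4 + 2*t))*(-3 + t)/5 = -(-3 + t)*(t + 2*t*(-4 + 2*t))/5)
-43280 + M(0*(-5) + 1)**2 = -43280 + ((0*(-5) + 1)*(-21 - 4*(0*(-5) + 1)**2 + 19*(0*(-5) + 1))/5)**2 = -43280 + ((0 + 1)*(-21 - 4*(0 + 1)**2 + 19*(0 + 1))/5)**2 = -43280 + ((1/5)*1*(-21 - 4*1**2 + 19*1))**2 = -43280 + ((1/5)*1*(-21 - 4*1 + 19))**2 = -43280 + ((1/5)*1*(-21 - 4 + 19))**2 = -43280 + ((1/5)*1*(-6))**2 = -43280 + (-6/5)**2 = -43280 + 36/25 = -1081964/25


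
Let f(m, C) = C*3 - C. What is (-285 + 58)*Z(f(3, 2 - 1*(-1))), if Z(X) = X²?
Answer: -8172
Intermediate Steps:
f(m, C) = 2*C (f(m, C) = 3*C - C = 2*C)
(-285 + 58)*Z(f(3, 2 - 1*(-1))) = (-285 + 58)*(2*(2 - 1*(-1)))² = -227*4*(2 + 1)² = -227*(2*3)² = -227*6² = -227*36 = -8172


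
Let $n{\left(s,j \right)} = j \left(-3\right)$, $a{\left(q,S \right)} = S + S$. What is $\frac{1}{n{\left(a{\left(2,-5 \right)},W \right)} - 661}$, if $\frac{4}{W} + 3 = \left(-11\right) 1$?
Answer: $- \frac{7}{4621} \approx -0.0015148$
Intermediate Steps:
$a{\left(q,S \right)} = 2 S$
$W = - \frac{2}{7}$ ($W = \frac{4}{-3 - 11} = \frac{4}{-14} = 4 \left(- \frac{1}{14}\right) = - \frac{2}{7} \approx -0.28571$)
$n{\left(s,j \right)} = - 3 j$
$\frac{1}{n{\left(a{\left(2,-5 \right)},W \right)} - 661} = \frac{1}{\left(-3\right) \left(- \frac{2}{7}\right) - 661} = \frac{1}{\frac{6}{7} - 661} = \frac{1}{- \frac{4621}{7}} = - \frac{7}{4621}$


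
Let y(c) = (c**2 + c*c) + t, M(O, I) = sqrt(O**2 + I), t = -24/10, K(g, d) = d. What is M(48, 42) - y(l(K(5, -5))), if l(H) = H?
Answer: -238/5 + sqrt(2346) ≈ 0.83552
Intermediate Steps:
t = -12/5 (t = -24*1/10 = -12/5 ≈ -2.4000)
M(O, I) = sqrt(I + O**2)
y(c) = -12/5 + 2*c**2 (y(c) = (c**2 + c*c) - 12/5 = (c**2 + c**2) - 12/5 = 2*c**2 - 12/5 = -12/5 + 2*c**2)
M(48, 42) - y(l(K(5, -5))) = sqrt(42 + 48**2) - (-12/5 + 2*(-5)**2) = sqrt(42 + 2304) - (-12/5 + 2*25) = sqrt(2346) - (-12/5 + 50) = sqrt(2346) - 1*238/5 = sqrt(2346) - 238/5 = -238/5 + sqrt(2346)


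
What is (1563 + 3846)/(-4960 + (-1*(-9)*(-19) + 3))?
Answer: -5409/5128 ≈ -1.0548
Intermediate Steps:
(1563 + 3846)/(-4960 + (-1*(-9)*(-19) + 3)) = 5409/(-4960 + (9*(-19) + 3)) = 5409/(-4960 + (-171 + 3)) = 5409/(-4960 - 168) = 5409/(-5128) = 5409*(-1/5128) = -5409/5128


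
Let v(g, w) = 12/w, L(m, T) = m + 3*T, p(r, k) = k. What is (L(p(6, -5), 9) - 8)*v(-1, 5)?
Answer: 168/5 ≈ 33.600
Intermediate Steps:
(L(p(6, -5), 9) - 8)*v(-1, 5) = ((-5 + 3*9) - 8)*(12/5) = ((-5 + 27) - 8)*(12*(⅕)) = (22 - 8)*(12/5) = 14*(12/5) = 168/5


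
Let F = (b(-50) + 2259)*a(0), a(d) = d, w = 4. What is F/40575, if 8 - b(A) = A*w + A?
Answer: 0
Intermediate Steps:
b(A) = 8 - 5*A (b(A) = 8 - (A*4 + A) = 8 - (4*A + A) = 8 - 5*A)
F = 0 (F = ((8 - 5*(-50)) + 2259)*0 = ((8 + 250) + 2259)*0 = (258 + 2259)*0 = 2517*0 = 0)
F/40575 = 0/40575 = 0*(1/40575) = 0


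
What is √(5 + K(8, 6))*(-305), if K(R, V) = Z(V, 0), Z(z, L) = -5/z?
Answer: -1525*√6/6 ≈ -622.58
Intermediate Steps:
K(R, V) = -5/V
√(5 + K(8, 6))*(-305) = √(5 - 5/6)*(-305) = √(5 - 5*⅙)*(-305) = √(5 - ⅚)*(-305) = √(25/6)*(-305) = (5*√6/6)*(-305) = -1525*√6/6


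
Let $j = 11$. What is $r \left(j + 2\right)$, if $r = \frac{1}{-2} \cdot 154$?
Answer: $-1001$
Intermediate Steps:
$r = -77$ ($r = \left(- \frac{1}{2}\right) 154 = -77$)
$r \left(j + 2\right) = - 77 \left(11 + 2\right) = \left(-77\right) 13 = -1001$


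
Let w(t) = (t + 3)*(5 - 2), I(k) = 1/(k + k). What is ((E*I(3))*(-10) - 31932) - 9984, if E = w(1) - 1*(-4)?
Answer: -125828/3 ≈ -41943.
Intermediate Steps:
I(k) = 1/(2*k)
w(t) = 9 + 3*t (w(t) = (3 + t)*3 = 9 + 3*t)
E = 16 (E = (9 + 3*1) - 1*(-4) = (9 + 3) + 4 = 12 + 4 = 16)
((E*I(3))*(-10) - 31932) - 9984 = ((16*((½)/3))*(-10) - 31932) - 9984 = ((16*((½)*(⅓)))*(-10) - 31932) - 9984 = ((16*(⅙))*(-10) - 31932) - 9984 = ((8/3)*(-10) - 31932) - 9984 = (-80/3 - 31932) - 9984 = -95876/3 - 9984 = -125828/3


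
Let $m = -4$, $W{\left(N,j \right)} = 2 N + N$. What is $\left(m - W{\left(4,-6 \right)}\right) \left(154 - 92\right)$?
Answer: $-992$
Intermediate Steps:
$W{\left(N,j \right)} = 3 N$
$\left(m - W{\left(4,-6 \right)}\right) \left(154 - 92\right) = \left(-4 - 3 \cdot 4\right) \left(154 - 92\right) = \left(-4 - 12\right) 62 = \left(-16\right) 62 = -992$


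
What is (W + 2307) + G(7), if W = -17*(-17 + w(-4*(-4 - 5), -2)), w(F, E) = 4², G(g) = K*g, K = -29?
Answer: 2121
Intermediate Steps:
G(g) = -29*g
w(F, E) = 16
W = 17 (W = -17*(-17 + 16) = -17*(-1) = 17)
(W + 2307) + G(7) = (17 + 2307) - 29*7 = 2324 - 203 = 2121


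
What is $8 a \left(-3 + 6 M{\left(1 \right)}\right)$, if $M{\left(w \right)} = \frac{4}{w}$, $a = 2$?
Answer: $336$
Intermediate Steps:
$8 a \left(-3 + 6 M{\left(1 \right)}\right) = 8 \cdot 2 \left(-3 + 6 \cdot \frac{4}{1}\right) = 16 \left(-3 + 6 \cdot 4 \cdot 1\right) = 16 \left(-3 + 6 \cdot 4\right) = 16 \left(-3 + 24\right) = 16 \cdot 21 = 336$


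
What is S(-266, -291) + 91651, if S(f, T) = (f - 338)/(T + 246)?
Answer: 4124899/45 ≈ 91664.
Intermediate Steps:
S(f, T) = (-338 + f)/(246 + T)
S(-266, -291) + 91651 = (-338 - 266)/(246 - 291) + 91651 = -604/(-45) + 91651 = -1/45*(-604) + 91651 = 604/45 + 91651 = 4124899/45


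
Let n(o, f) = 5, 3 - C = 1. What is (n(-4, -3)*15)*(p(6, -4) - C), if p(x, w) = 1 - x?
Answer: -525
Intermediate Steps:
C = 2 (C = 3 - 1*1 = 3 - 1 = 2)
(n(-4, -3)*15)*(p(6, -4) - C) = (5*15)*((1 - 1*6) - 1*2) = 75*((1 - 6) - 2) = 75*(-5 - 2) = 75*(-7) = -525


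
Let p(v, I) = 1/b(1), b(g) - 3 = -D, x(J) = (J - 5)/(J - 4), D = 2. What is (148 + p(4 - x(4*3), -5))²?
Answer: 22201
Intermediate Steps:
x(J) = (-5 + J)/(-4 + J)
b(g) = 1 (b(g) = 3 - 1*2 = 3 - 2 = 1)
p(v, I) = 1 (p(v, I) = 1/1 = 1)
(148 + p(4 - x(4*3), -5))² = (148 + 1)² = 149² = 22201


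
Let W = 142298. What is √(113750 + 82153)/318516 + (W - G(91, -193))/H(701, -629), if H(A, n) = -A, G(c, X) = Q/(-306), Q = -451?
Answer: -43542737/214506 + √21767/106172 ≈ -202.99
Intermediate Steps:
G(c, X) = 451/306 (G(c, X) = -451/(-306) = -451*(-1/306) = 451/306)
√(113750 + 82153)/318516 + (W - G(91, -193))/H(701, -629) = √(113750 + 82153)/318516 + (142298 - 1*451/306)/((-1*701)) = √195903*(1/318516) + (142298 - 451/306)/(-701) = (3*√21767)*(1/318516) + (43542737/306)*(-1/701) = √21767/106172 - 43542737/214506 = -43542737/214506 + √21767/106172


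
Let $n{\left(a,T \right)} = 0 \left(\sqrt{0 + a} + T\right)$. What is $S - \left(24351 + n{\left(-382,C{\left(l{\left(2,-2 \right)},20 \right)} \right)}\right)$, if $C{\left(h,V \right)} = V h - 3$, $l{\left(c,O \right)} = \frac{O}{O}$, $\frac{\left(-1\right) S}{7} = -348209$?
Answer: $2413112$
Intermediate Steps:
$S = 2437463$ ($S = \left(-7\right) \left(-348209\right) = 2437463$)
$l{\left(c,O \right)} = 1$
$C{\left(h,V \right)} = -3 + V h$
$n{\left(a,T \right)} = 0$ ($n{\left(a,T \right)} = 0 \left(\sqrt{a} + T\right) = 0 \left(T + \sqrt{a}\right) = 0$)
$S - \left(24351 + n{\left(-382,C{\left(l{\left(2,-2 \right)},20 \right)} \right)}\right) = 2437463 - \left(24351 + 0\right) = 2437463 - 24351 = 2413112$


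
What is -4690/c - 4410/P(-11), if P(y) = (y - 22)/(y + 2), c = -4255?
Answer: -11248412/9361 ≈ -1201.6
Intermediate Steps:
P(y) = (-22 + y)/(2 + y)
-4690/c - 4410/P(-11) = -4690/(-4255) - 4410*(2 - 11)/(-22 - 11) = -4690*(-1/4255) - 4410/(-33/(-9)) = 938/851 - 4410/((-⅑*(-33))) = 938/851 - 4410/11/3 = 938/851 - 4410*3/11 = 938/851 - 13230/11 = -11248412/9361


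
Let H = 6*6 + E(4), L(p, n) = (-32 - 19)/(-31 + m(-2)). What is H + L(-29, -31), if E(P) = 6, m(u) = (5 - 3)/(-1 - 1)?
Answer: 1395/32 ≈ 43.594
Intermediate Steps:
m(u) = -1 (m(u) = 2/(-2) = 2*(-1/2) = -1)
L(p, n) = 51/32 (L(p, n) = (-32 - 19)/(-31 - 1) = -51/(-32) = -51*(-1/32) = 51/32)
H = 42 (H = 6*6 + 6 = 36 + 6 = 42)
H + L(-29, -31) = 42 + 51/32 = 1395/32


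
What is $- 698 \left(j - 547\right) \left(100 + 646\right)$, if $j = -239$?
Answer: $409276488$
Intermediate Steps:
$- 698 \left(j - 547\right) \left(100 + 646\right) = - 698 \left(-239 - 547\right) \left(100 + 646\right) = - 698 \left(\left(-786\right) 746\right) = \left(-698\right) \left(-586356\right) = 409276488$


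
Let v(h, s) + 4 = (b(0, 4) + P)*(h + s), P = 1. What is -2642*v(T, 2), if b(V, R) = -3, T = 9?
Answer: 68692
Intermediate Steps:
v(h, s) = -4 - 2*h - 2*s (v(h, s) = -4 + (-3 + 1)*(h + s) = -4 - 2*(h + s) = -4 + (-2*h - 2*s) = -4 - 2*h - 2*s)
-2642*v(T, 2) = -2642*(-4 - 2*9 - 2*2) = -2642*(-4 - 18 - 4) = -2642*(-26) = 68692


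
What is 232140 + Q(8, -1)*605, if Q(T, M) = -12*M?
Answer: 239400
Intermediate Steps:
232140 + Q(8, -1)*605 = 232140 - 12*(-1)*605 = 232140 + 12*605 = 232140 + 7260 = 239400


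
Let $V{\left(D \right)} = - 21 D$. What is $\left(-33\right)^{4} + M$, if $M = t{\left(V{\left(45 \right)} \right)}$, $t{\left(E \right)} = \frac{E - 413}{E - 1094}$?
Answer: $\frac{2418094277}{2039} \approx 1.1859 \cdot 10^{6}$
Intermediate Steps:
$t{\left(E \right)} = \frac{-413 + E}{-1094 + E}$
$M = \frac{1358}{2039}$ ($M = \frac{-413 - 945}{-1094 - 945} = \frac{1}{-2039} \left(-1358\right) = \left(- \frac{1}{2039}\right) \left(-1358\right) = \frac{1358}{2039} \approx 0.66601$)
$\left(-33\right)^{4} + M = \left(-33\right)^{4} + \frac{1358}{2039} = 1185921 + \frac{1358}{2039} = \frac{2418094277}{2039}$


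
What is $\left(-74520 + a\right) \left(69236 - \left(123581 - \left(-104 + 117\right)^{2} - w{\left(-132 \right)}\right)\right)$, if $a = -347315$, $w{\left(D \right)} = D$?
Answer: $22909015180$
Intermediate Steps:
$\left(-74520 + a\right) \left(69236 - \left(123581 - \left(-104 + 117\right)^{2} - w{\left(-132 \right)}\right)\right) = \left(-74520 - 347315\right) \left(69236 - \left(123713 - \left(-104 + 117\right)^{2}\right)\right) = - 421835 \left(69236 - \left(123713 - 169\right)\right) = - 421835 \left(69236 + \left(\left(169 - 132\right) - 123581\right)\right) = - 421835 \left(69236 + \left(37 - 123581\right)\right) = - 421835 \left(69236 - 123544\right) = \left(-421835\right) \left(-54308\right) = 22909015180$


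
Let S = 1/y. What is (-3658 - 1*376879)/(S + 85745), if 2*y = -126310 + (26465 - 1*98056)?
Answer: -75308652837/16969021243 ≈ -4.4380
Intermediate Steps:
y = -197901/2 (y = (-126310 + (26465 - 1*98056))/2 = (-126310 + (26465 - 98056))/2 = (-126310 - 71591)/2 = (½)*(-197901) = -197901/2 ≈ -98951.)
S = -2/197901 (S = 1/(-197901/2) = -2/197901 ≈ -1.0106e-5)
(-3658 - 1*376879)/(S + 85745) = (-3658 - 1*376879)/(-2/197901 + 85745) = (-3658 - 376879)/(16969021243/197901) = -380537*197901/16969021243 = -75308652837/16969021243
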